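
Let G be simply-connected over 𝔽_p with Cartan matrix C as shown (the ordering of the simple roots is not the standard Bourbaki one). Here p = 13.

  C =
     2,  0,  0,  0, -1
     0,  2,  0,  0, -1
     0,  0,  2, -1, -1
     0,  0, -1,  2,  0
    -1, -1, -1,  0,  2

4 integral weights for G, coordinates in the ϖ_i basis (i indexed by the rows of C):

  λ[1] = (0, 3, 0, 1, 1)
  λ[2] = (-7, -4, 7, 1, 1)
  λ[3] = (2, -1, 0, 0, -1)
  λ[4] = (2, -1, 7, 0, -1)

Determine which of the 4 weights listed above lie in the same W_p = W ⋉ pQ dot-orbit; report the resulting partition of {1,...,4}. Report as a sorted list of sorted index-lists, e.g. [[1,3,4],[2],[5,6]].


D_5 Cartan matrix, 5 simple roots permuted; ρ=(1,1,1,1,1).

Alcove-folded reps (p=13, 4 weights, presented ϖ-order):

  λ_1 → (1, 4, 1, 2, 2);  λ_2 → (1, 4, 1, 2, 2);  λ_3 → (3, 0, 1, 1, 0);  λ_4 → (3, 0, 1, 1, 0)

The 4 indices split into 2 linkage classes (same alcove rep ⇔ same W_13-dot-orbit):

[[1, 2], [3, 4]]


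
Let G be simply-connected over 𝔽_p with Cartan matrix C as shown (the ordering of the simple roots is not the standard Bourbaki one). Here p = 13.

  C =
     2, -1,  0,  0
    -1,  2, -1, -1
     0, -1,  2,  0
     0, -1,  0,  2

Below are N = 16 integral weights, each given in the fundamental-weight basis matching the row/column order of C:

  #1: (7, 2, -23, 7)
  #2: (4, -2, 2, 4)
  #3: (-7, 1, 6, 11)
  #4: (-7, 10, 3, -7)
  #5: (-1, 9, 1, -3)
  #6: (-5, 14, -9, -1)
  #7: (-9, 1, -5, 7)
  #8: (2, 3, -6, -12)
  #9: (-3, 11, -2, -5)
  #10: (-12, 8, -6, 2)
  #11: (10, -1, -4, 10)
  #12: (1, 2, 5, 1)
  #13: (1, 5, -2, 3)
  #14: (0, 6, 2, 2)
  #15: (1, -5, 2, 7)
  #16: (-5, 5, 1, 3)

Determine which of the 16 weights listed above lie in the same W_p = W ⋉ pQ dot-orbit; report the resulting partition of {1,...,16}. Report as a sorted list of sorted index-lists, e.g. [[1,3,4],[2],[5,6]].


C ↔ D_4 under row/col permutation; |W(D_4)| = 192.

Alcove-folded reps (p=13, 16 weights, presented ϖ-order):

  1: (2, 0, 6, 2) · 2: (4, 1, 2, 4) · 3: (2, 1, 1, 4) · 4: (4, 1, 2, 4) · 5: (0, 1, 2, 2) · 6: (2, 0, 6, 2) · 7: (2, 0, 6, 2) · 8: (4, 1, 2, 4) · 9: (2, 1, 1, 4) · 10: (4, 1, 2, 4) · 11: (2, 0, 6, 2) · 12: (2, 0, 6, 2) · 13: (2, 1, 1, 4) · 14: (0, 1, 2, 2) · 15: (2, 1, 1, 4) · 16: (4, 1, 2, 4)

Partition of {1..16} into 4 W_13-dot-orbits:

[[1, 6, 7, 11, 12], [2, 4, 8, 10, 16], [3, 9, 13, 15], [5, 14]]


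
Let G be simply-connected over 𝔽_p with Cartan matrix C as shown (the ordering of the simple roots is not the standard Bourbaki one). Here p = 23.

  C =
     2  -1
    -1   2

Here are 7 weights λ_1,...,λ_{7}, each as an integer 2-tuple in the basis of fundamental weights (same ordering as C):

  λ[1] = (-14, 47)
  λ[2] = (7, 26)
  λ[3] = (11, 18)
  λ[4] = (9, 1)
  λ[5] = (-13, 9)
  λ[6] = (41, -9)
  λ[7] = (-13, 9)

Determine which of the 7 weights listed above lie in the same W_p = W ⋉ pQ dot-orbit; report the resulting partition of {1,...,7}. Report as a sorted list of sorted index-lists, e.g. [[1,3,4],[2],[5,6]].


A_2 Cartan matrix, 2 simple roots permuted; ρ=(1,1).

W_23-reps of the 7 weights in Ā_23 (same 2-coord order as C):

    λ_1 → (10, 2)
    λ_2 → (4, 11)
    λ_3 → (4, 11)
    λ_4 → (10, 2)
    λ_5 → (10, 2)
    λ_6 → (4, 11)
    λ_7 → (10, 2)

These 7 weights hit 2 W_23-dot-orbits; sizes (4, 3):

[[1, 4, 5, 7], [2, 3, 6]]


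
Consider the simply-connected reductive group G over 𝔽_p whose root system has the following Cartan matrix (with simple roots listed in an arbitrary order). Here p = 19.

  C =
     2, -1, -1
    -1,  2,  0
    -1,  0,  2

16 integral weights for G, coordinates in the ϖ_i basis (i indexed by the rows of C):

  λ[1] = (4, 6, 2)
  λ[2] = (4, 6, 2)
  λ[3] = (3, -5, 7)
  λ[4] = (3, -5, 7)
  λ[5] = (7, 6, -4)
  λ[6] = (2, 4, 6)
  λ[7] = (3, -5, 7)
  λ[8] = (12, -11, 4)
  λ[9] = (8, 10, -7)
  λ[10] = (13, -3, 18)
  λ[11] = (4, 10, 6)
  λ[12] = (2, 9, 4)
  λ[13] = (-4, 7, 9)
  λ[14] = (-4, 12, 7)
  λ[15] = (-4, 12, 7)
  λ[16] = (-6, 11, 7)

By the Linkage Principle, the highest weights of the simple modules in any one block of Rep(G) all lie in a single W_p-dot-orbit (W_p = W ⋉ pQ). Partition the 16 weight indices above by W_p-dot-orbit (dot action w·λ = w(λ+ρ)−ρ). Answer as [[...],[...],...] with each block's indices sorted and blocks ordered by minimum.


Type A_3, rank 3, |W|=24; reorder rows/cols to standard.

Folding the 16 weights λ_j+ρ into Ā_19 (reps in the given 3-coord order):

  λ_1+ρ ↦ (5, 7, 3);  λ_2+ρ ↦ (5, 7, 3);  λ_3+ρ ↦ (0, 4, 8);  λ_4+ρ ↦ (0, 4, 8);  λ_5+ρ ↦ (5, 7, 3);  λ_6+ρ ↦ (3, 5, 7);  λ_7+ρ ↦ (0, 4, 8);  λ_8+ρ ↦ (3, 10, 5);  λ_9+ρ ↦ (3, 10, 5);  λ_10+ρ ↦ (0, 12, 5);  λ_11+ρ ↦ (5, 7, 3);  λ_12+ρ ↦ (3, 10, 5);  λ_13+ρ ↦ (3, 5, 7);  λ_14+ρ ↦ (3, 10, 5);  λ_15+ρ ↦ (3, 10, 5);  λ_16+ρ ↦ (5, 7, 3)

5 distinct reps among the 16 weights ⇒ 5 W_19-linkage classes:

[[1, 2, 5, 11, 16], [3, 4, 7], [6, 13], [8, 9, 12, 14, 15], [10]]


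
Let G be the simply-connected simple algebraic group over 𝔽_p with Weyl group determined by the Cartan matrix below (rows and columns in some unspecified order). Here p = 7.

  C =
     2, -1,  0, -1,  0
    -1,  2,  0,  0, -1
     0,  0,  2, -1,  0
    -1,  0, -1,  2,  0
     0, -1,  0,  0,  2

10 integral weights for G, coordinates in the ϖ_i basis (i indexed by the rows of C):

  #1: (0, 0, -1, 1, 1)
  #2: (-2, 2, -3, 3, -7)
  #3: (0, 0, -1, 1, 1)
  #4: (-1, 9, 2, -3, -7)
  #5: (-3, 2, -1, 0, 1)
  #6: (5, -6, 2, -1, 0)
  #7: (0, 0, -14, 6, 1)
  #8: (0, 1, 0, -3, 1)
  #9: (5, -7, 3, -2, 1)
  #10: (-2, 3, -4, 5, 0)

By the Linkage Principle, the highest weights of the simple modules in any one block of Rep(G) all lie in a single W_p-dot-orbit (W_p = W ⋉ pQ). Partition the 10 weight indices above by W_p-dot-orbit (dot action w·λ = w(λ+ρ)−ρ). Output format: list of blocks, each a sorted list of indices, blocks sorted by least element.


Root system A_5: the 5×5 matrix C matches after relabeling.

Folding the 10 weights λ_j+ρ into Ā_7 (reps in the given 5-coord order):

  λ_1+ρ ↦ (1, 1, 0, 2, 2)
  λ_2+ρ ↦ (1, 1, 0, 2, 2)
  λ_3+ρ ↦ (1, 1, 0, 2, 2)
  λ_4+ρ ↦ (1, 1, 0, 2, 2)
  λ_5+ρ ↦ (1, 1, 1, 0, 2)
  λ_6+ρ ↦ (1, 1, 1, 0, 2)
  λ_7+ρ ↦ (1, 1, 1, 0, 2)
  λ_8+ρ ↦ (1, 1, 1, 0, 2)
  λ_9+ρ ↦ (1, 1, 1, 0, 2)
  λ_10+ρ ↦ (1, 1, 0, 2, 2)

The 10 indices split into 2 linkage classes (same alcove rep ⇔ same W_7-dot-orbit):

[[1, 2, 3, 4, 10], [5, 6, 7, 8, 9]]


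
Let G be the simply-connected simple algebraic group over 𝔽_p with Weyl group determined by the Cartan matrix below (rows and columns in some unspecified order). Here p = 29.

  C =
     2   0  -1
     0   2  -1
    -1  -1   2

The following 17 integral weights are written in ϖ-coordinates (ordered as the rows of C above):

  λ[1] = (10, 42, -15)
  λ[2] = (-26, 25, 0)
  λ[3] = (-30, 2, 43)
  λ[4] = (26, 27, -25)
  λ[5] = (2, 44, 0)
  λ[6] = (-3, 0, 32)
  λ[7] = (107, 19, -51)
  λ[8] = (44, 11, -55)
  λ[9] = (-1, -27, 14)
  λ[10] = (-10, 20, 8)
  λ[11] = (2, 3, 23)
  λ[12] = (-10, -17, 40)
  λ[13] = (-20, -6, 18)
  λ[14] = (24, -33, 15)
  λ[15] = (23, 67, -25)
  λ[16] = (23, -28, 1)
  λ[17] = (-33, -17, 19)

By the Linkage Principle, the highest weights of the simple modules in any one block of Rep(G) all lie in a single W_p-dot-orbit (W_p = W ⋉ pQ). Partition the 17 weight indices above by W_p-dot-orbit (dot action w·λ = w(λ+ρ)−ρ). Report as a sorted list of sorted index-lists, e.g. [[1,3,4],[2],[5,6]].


Root system A_3: the 3×3 matrix C matches after relabeling.

Each λ_j+ρ reduced to Ā_29; 3-tuples below use C's row order:

  [1] (11, 15, 0);  [2] (1, 2, 24);  [3] (11, 15, 0);  [4] (1, 2, 24);  [5] (1, 9, 16);  [6] (1, 2, 24);  [7] (8, 20, 0);  [8] (3, 4, 13);  [9] (11, 15, 0);  [10] (8, 20, 0);  [11] (1, 2, 24);  [12] (3, 4, 13);  [13] (14, 0, 5);  [14] (3, 4, 13);  [15] (14, 0, 5);  [16] (1, 2, 24);  [17] (1, 9, 16)

6 distinct reps among the 17 weights ⇒ 6 W_29-linkage classes:

[[1, 3, 9], [2, 4, 6, 11, 16], [5, 17], [7, 10], [8, 12, 14], [13, 15]]


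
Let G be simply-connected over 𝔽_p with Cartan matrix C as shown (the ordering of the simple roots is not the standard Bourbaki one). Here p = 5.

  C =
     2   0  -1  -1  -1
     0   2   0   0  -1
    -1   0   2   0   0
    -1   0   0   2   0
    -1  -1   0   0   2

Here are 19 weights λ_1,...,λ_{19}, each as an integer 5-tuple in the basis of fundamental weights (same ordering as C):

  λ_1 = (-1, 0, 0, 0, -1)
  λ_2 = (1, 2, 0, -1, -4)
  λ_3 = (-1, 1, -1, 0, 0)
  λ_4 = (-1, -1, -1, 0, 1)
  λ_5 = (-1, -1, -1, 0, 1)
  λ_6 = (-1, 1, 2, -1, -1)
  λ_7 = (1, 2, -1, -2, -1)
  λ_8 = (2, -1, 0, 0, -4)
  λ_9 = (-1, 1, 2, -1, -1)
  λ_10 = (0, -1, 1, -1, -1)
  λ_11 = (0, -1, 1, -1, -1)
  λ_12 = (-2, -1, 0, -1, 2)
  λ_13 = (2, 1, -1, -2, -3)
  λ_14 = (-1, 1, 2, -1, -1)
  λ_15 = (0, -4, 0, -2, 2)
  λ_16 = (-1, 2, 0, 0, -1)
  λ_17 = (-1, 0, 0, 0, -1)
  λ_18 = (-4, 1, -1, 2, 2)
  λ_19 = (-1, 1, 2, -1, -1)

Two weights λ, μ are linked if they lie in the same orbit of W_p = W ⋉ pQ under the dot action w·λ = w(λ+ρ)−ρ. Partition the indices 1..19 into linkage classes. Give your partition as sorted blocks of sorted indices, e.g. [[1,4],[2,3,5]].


C ↔ D_5 under row/col permutation; |W(D_5)| = 1920.

Folding the 19 weights λ_j+ρ into Ā_5 (reps in the given 5-coord order):

    1: (0, 1, 1, 1, 0)
    2: (0, 0, 0, 1, 2)
    3: (0, 2, 0, 1, 1)
    4: (0, 0, 0, 1, 2)
    5: (0, 0, 0, 1, 2)
    6: (0, 2, 3, 0, 0)
    7: (0, 2, 0, 1, 1)
    8: (0, 3, 1, 1, 0)
    9: (0, 2, 3, 0, 0)
    10: (1, 0, 2, 0, 0)
    11: (1, 0, 2, 0, 0)
    12: (0, 0, 0, 1, 2)
    13: (0, 0, 0, 1, 2)
    14: (0, 2, 3, 0, 0)
    15: (0, 3, 1, 1, 0)
    16: (0, 3, 1, 1, 0)
    17: (0, 1, 1, 1, 0)
    18: (0, 2, 3, 0, 0)
    19: (0, 2, 3, 0, 0)

Linkage partition of the 19 weights (6 classes, p=5):

[[1, 17], [2, 4, 5, 12, 13], [3, 7], [6, 9, 14, 18, 19], [8, 15, 16], [10, 11]]


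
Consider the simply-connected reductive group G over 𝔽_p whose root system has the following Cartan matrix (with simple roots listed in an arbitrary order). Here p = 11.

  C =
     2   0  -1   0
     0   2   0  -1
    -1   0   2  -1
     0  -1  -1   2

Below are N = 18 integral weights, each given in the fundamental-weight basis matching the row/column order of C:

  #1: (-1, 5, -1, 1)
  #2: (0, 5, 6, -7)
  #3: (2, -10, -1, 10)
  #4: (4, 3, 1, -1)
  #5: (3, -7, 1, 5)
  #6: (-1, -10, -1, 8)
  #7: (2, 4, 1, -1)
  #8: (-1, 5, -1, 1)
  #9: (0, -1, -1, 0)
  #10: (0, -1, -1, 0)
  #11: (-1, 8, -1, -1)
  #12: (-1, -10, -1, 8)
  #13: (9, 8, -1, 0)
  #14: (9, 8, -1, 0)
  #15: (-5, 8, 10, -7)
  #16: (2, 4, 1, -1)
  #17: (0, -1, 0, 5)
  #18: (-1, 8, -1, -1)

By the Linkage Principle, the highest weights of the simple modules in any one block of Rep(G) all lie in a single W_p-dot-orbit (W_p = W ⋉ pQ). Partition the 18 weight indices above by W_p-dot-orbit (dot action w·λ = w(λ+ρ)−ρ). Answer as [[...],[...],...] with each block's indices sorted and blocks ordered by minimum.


C ↔ A_4 under row/col permutation; |W(A_4)| = 120.

W_11-reps of the 18 weights in Ā_11 (same 4-coord order as C):

  λ_1+ρ ↦ (0, 6, 0, 2)
  λ_2+ρ ↦ (1, 0, 1, 6)
  λ_3+ρ ↦ (0, 6, 0, 2)
  λ_4+ρ ↦ (5, 4, 2, 0)
  λ_5+ρ ↦ (3, 5, 2, 0)
  λ_6+ρ ↦ (0, 9, 0, 0)
  λ_7+ρ ↦ (3, 5, 2, 0)
  λ_8+ρ ↦ (0, 6, 0, 2)
  λ_9+ρ ↦ (1, 0, 0, 1)
  λ_10+ρ ↦ (1, 0, 0, 1)
  λ_11+ρ ↦ (0, 9, 0, 0)
  λ_12+ρ ↦ (0, 9, 0, 0)
  λ_13+ρ ↦ (1, 0, 0, 1)
  λ_14+ρ ↦ (1, 0, 0, 1)
  λ_15+ρ ↦ (1, 0, 1, 6)
  λ_16+ρ ↦ (3, 5, 2, 0)
  λ_17+ρ ↦ (1, 0, 1, 6)
  λ_18+ρ ↦ (0, 9, 0, 0)

Grouping the 18 weights by Ā_11-representative: 6 linkage classes.

[[1, 3, 8], [2, 15, 17], [4], [5, 7, 16], [6, 11, 12, 18], [9, 10, 13, 14]]


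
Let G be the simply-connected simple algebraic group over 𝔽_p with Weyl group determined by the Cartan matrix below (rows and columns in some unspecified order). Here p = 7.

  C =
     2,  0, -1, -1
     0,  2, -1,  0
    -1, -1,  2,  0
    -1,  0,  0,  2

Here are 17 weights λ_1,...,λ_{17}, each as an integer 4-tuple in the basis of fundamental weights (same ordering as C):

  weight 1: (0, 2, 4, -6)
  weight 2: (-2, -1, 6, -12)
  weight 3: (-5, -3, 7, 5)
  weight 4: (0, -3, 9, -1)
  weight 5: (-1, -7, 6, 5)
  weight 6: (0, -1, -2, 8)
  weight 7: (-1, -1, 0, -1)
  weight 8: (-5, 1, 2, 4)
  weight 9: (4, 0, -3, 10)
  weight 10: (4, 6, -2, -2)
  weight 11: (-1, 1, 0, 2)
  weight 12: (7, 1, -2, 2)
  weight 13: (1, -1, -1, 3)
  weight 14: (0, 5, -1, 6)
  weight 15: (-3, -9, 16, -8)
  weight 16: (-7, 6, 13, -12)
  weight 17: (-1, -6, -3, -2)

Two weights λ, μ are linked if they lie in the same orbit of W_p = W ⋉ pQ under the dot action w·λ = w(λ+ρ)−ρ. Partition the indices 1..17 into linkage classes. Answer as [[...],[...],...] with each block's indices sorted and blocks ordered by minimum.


A_4 Cartan matrix, 4 simple roots permuted; ρ=(1,1,1,1).

Alcove-folded reps (p=7, 17 weights, presented ϖ-order):

  [1] (3, 1, 1, 1)
  [2] (2, 0, 0, 4)
  [3] (3, 1, 1, 1)
  [4] (2, 0, 3, 1)
  [5] (0, 0, 1, 0)
  [6] (2, 0, 0, 4)
  [7] (0, 0, 1, 0)
  [8] (3, 1, 1, 1)
  [9] (2, 0, 3, 1)
  [10] (0, 2, 1, 3)
  [11] (0, 2, 1, 3)
  [12] (2, 0, 3, 1)
  [13] (2, 0, 0, 4)
  [14] (0, 0, 1, 0)
  [15] (2, 0, 0, 4)
  [16] (3, 0, 1, 3)
  [17] (2, 0, 0, 4)

Partition of {1..17} into 6 W_7-dot-orbits:

[[1, 3, 8], [2, 6, 13, 15, 17], [4, 9, 12], [5, 7, 14], [10, 11], [16]]


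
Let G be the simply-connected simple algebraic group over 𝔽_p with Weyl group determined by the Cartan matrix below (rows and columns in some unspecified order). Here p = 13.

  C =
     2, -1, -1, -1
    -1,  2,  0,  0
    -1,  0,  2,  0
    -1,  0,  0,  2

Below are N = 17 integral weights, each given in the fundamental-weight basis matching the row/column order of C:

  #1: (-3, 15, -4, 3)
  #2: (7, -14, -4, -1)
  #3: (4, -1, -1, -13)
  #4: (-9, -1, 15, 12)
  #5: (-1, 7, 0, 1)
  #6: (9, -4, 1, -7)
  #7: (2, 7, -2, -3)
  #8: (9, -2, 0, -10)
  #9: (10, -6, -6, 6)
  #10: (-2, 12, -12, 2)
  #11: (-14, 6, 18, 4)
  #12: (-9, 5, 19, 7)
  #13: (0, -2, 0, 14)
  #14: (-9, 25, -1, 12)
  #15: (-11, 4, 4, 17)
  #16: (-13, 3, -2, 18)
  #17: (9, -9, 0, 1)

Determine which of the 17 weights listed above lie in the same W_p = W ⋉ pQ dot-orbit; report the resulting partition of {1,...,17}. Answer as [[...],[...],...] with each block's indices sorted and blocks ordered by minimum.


D_4 Cartan matrix, 4 simple roots permuted; ρ=(1,1,1,1).

Each λ_j+ρ reduced to Ā_13; 4-tuples below use C's row order:

  1: (0, 8, 1, 2)
  2: (5, 0, 0, 3)
  3: (5, 0, 0, 2)
  4: (5, 0, 0, 3)
  5: (0, 8, 1, 2)
  6: (1, 3, 2, 6)
  7: (0, 8, 1, 2)
  8: (0, 1, 1, 9)
  9: (5, 0, 0, 2)
  10: (0, 1, 1, 9)
  11: (5, 0, 0, 2)
  12: (5, 0, 0, 2)
  13: (0, 1, 1, 9)
  14: (5, 0, 0, 3)
  15: (5, 0, 0, 3)
  16: (0, 1, 4, 2)
  17: (0, 8, 1, 2)

The 17 indices split into 6 linkage classes (same alcove rep ⇔ same W_13-dot-orbit):

[[1, 5, 7, 17], [2, 4, 14, 15], [3, 9, 11, 12], [6], [8, 10, 13], [16]]


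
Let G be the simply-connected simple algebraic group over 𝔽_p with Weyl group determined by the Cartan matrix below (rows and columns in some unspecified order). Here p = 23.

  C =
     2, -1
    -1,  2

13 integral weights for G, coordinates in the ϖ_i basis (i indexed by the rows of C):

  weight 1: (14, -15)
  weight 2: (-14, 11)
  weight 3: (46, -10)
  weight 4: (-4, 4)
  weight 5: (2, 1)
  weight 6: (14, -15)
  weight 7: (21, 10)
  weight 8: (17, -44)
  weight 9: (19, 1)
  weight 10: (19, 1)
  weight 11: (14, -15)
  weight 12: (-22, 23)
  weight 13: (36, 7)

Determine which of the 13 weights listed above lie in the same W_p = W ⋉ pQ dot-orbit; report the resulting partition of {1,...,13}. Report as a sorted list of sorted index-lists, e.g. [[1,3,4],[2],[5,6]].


C ↔ A_2 under row/col permutation; |W(A_2)| = 6.

Each λ_j+ρ reduced to Ā_23; 2-tuples below use C's row order:

  λ_1 → (1, 14) · λ_2 → (12, 1) · λ_3 → (1, 14) · λ_4 → (3, 2) · λ_5 → (3, 2) · λ_6 → (1, 14) · λ_7 → (12, 1) · λ_8 → (3, 2) · λ_9 → (20, 2) · λ_10 → (20, 2) · λ_11 → (1, 14) · λ_12 → (20, 2) · λ_13 → (1, 14)

These 13 weights hit 4 W_23-dot-orbits; sizes (5, 2, 3, 3):

[[1, 3, 6, 11, 13], [2, 7], [4, 5, 8], [9, 10, 12]]


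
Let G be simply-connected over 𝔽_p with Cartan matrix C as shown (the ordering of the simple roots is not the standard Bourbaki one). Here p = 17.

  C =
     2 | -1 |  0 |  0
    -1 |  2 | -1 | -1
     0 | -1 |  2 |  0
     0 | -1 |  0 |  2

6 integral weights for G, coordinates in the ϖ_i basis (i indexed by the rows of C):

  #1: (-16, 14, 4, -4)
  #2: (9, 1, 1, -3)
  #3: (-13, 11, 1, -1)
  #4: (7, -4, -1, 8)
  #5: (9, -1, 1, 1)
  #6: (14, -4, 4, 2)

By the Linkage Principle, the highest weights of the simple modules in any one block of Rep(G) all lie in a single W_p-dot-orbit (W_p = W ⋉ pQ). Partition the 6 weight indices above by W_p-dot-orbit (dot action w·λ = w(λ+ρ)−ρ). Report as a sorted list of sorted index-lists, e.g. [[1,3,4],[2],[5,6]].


C ↔ D_4 under row/col permutation; |W(D_4)| = 192.

Each λ_j+ρ reduced to Ā_17; 4-tuples below use C's row order:

    λ_1 → (12, 0, 2, 0)
    λ_2 → (10, 0, 2, 2)
    λ_3 → (12, 0, 2, 0)
    λ_4 → (5, 0, 3, 6)
    λ_5 → (10, 0, 2, 2)
    λ_6 → (12, 0, 2, 0)

Linkage partition of the 6 weights (3 classes, p=17):

[[1, 3, 6], [2, 5], [4]]


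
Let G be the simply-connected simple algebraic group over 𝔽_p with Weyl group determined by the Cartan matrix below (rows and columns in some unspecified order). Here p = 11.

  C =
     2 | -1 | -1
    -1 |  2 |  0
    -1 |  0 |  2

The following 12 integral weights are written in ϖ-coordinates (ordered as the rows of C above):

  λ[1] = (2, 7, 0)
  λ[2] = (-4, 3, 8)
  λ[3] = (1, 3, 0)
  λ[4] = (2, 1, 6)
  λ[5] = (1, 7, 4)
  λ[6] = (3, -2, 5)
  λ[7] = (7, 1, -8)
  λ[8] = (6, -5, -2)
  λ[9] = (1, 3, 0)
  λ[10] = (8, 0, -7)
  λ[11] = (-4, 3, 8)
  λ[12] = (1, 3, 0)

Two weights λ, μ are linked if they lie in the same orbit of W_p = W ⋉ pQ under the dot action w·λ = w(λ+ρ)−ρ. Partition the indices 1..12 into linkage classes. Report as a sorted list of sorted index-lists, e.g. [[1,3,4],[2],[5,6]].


A_3 Cartan matrix, 3 simple roots permuted; ρ=(1,1,1).

Alcove-folded reps (p=11, 12 weights, presented ϖ-order):

  1: (3, 7, 0);  2: (3, 1, 6);  3: (2, 4, 1);  4: (3, 1, 6);  5: (2, 4, 1);  6: (3, 1, 6);  7: (1, 2, 7);  8: (2, 4, 1);  9: (2, 4, 1);  10: (3, 1, 6);  11: (3, 1, 6);  12: (2, 4, 1)

The 12 indices split into 4 linkage classes (same alcove rep ⇔ same W_11-dot-orbit):

[[1], [2, 4, 6, 10, 11], [3, 5, 8, 9, 12], [7]]


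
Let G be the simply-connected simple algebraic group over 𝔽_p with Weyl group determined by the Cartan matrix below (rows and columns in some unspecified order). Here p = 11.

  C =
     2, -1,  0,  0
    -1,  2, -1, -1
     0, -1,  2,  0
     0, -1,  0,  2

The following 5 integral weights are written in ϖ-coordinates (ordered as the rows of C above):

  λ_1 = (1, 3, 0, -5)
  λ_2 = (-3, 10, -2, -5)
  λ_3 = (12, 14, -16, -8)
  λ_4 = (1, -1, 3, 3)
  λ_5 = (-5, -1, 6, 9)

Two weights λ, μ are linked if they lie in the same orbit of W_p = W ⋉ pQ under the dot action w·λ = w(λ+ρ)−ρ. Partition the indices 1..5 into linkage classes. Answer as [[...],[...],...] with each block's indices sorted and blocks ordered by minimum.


Root system D_4: the 4×4 matrix C matches after relabeling.

W_11-reps of the 5 weights in Ā_11 (same 4-coord order as C):

    1: (2, 0, 1, 4)
    2: (2, 0, 1, 4)
    3: (2, 0, 4, 4)
    4: (2, 0, 4, 4)
    5: (2, 0, 1, 4)

Grouping the 5 weights by Ā_11-representative: 2 linkage classes.

[[1, 2, 5], [3, 4]]


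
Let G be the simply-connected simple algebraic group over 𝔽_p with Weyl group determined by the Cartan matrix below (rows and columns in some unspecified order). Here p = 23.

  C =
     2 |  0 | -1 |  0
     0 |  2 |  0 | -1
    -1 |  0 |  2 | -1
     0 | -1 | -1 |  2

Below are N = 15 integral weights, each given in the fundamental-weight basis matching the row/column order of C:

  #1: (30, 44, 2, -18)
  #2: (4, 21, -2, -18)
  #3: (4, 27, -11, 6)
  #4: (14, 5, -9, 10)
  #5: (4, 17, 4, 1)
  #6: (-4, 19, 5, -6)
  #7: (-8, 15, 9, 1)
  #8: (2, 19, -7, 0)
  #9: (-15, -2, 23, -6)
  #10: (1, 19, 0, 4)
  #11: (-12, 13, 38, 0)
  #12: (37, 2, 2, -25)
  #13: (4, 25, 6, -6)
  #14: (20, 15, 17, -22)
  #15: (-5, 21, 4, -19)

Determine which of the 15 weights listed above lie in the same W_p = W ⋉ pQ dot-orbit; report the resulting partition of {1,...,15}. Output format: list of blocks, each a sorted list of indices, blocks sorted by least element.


A_4 Cartan matrix, 4 simple roots permuted; ρ=(1,1,1,1).

Folding the 15 weights λ_j+ρ into Ā_23 (reps in the given 4-coord order):

  λ_1+ρ ↦ (6, 5, 8, 3) · λ_2+ρ ↦ (13, 4, 4, 1) · λ_3+ρ ↦ (2, 11, 3, 2) · λ_4+ρ ↦ (6, 5, 8, 3) · λ_5+ρ ↦ (2, 11, 3, 2) · λ_6+ρ ↦ (1, 15, 2, 3) · λ_7+ρ ↦ (2, 11, 3, 2) · λ_8+ρ ↦ (1, 15, 2, 3) · λ_9+ρ ↦ (13, 4, 4, 1) · λ_10+ρ ↦ (1, 15, 2, 3) · λ_11+ρ ↦ (6, 5, 8, 3) · λ_12+ρ ↦ (1, 15, 2, 3) · λ_13+ρ ↦ (2, 11, 3, 2) · λ_14+ρ ↦ (2, 11, 3, 2) · λ_15+ρ ↦ (13, 4, 4, 1)

Linkage partition of the 15 weights (4 classes, p=23):

[[1, 4, 11], [2, 9, 15], [3, 5, 7, 13, 14], [6, 8, 10, 12]]


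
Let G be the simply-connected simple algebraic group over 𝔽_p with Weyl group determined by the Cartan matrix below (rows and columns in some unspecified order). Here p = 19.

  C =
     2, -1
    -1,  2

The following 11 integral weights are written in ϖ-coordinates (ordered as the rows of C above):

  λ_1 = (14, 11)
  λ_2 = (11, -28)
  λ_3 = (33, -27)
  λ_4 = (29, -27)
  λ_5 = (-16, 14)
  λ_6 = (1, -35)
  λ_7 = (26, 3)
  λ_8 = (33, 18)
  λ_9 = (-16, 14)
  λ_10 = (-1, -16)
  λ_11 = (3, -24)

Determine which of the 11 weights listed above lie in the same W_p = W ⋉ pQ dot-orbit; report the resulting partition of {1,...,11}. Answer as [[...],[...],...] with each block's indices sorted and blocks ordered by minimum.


Cartan matrix: type A_2 (|W|=6); un-permuting the 2 rows.

Folding the 11 weights λ_j+ρ into Ā_19 (reps in the given 2-coord order):

    1: (7, 4)
    2: (7, 4)
    3: (7, 4)
    4: (7, 8)
    5: (15, 0)
    6: (4, 13)
    7: (7, 8)
    8: (15, 0)
    9: (15, 0)
    10: (15, 0)
    11: (15, 0)

Linkage partition of the 11 weights (4 classes, p=19):

[[1, 2, 3], [4, 7], [5, 8, 9, 10, 11], [6]]


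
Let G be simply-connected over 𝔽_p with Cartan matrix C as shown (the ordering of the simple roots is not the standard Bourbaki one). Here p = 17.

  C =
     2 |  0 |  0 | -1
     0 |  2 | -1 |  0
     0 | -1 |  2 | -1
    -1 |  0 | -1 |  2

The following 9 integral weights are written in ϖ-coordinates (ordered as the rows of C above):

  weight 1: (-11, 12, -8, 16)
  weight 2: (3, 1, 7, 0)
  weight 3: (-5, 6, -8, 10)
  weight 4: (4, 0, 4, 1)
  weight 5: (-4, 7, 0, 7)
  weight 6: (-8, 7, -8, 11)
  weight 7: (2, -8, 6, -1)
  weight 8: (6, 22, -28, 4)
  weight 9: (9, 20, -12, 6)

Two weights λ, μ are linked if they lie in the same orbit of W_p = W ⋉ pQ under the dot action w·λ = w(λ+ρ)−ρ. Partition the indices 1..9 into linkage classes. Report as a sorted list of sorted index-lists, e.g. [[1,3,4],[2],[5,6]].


Type A_4, rank 4, |W|=120; reorder rows/cols to standard.

λ_j+ρ reflected into Ā_17 (⟨·,θ^∨⟩≤17); 4-tuples as given:

  λ_1 → (4, 0, 7, 0) · λ_2 → (4, 2, 8, 1) · λ_3 → (4, 0, 7, 0) · λ_4 → (5, 1, 5, 2) · λ_5 → (3, 8, 1, 5) · λ_6 → (5, 1, 5, 2) · λ_7 → (3, 7, 0, 0) · λ_8 → (5, 1, 5, 2) · λ_9 → (4, 0, 7, 0)

5 distinct reps among the 9 weights ⇒ 5 W_17-linkage classes:

[[1, 3, 9], [2], [4, 6, 8], [5], [7]]


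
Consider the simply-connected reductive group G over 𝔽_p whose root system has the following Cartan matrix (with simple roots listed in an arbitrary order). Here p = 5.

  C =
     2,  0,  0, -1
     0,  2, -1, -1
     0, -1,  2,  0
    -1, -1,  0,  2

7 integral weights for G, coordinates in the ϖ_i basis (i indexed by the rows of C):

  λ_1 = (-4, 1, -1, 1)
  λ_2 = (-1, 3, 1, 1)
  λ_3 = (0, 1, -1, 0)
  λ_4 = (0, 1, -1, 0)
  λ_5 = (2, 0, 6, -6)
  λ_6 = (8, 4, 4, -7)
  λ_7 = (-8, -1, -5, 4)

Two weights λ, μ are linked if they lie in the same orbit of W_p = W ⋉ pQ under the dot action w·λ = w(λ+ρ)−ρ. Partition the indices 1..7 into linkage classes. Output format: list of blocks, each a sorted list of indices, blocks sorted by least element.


C ↔ A_4 under row/col permutation; |W(A_4)| = 120.

λ_j+ρ reflected into Ā_5 (⟨·,θ^∨⟩≤5); 4-tuples as given:

  λ_1+ρ ↦ (2, 1, 0, 1) · λ_2+ρ ↦ (1, 2, 0, 1) · λ_3+ρ ↦ (1, 2, 0, 1) · λ_4+ρ ↦ (1, 2, 0, 1) · λ_5+ρ ↦ (1, 2, 0, 1) · λ_6+ρ ↦ (1, 0, 0, 3) · λ_7+ρ ↦ (1, 0, 0, 3)

These 7 weights hit 3 W_5-dot-orbits; sizes (1, 4, 2):

[[1], [2, 3, 4, 5], [6, 7]]


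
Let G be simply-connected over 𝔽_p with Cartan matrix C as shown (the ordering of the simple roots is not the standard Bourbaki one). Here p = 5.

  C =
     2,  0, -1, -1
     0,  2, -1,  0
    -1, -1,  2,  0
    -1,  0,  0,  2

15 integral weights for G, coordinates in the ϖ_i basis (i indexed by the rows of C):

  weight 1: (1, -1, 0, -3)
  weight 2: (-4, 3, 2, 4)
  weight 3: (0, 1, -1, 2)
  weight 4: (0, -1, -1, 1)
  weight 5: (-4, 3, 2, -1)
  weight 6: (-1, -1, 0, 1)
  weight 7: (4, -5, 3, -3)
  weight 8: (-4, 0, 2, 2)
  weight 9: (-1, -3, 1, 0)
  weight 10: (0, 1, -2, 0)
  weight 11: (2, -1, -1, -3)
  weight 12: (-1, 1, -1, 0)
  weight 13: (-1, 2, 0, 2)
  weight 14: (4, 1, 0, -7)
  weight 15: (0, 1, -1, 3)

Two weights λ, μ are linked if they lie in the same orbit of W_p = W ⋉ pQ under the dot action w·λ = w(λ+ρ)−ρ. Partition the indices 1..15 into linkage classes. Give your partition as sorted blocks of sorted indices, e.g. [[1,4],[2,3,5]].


Root system A_4: the 4×4 matrix C matches after relabeling.

Alcove-folded reps (p=5, 15 weights, presented ϖ-order):

  [1] (0, 0, 1, 2)
  [2] (1, 0, 0, 2)
  [3] (1, 1, 0, 2)
  [4] (1, 0, 0, 2)
  [5] (0, 2, 0, 1)
  [6] (0, 0, 1, 2)
  [7] (1, 0, 0, 2)
  [8] (3, 1, 0, 0)
  [9] (0, 2, 0, 1)
  [10] (0, 1, 1, 1)
  [11] (1, 0, 0, 2)
  [12] (0, 2, 0, 1)
  [13] (0, 1, 1, 1)
  [14] (0, 0, 1, 2)
  [15] (1, 0, 0, 2)

The 15 indices split into 6 linkage classes (same alcove rep ⇔ same W_5-dot-orbit):

[[1, 6, 14], [2, 4, 7, 11, 15], [3], [5, 9, 12], [8], [10, 13]]


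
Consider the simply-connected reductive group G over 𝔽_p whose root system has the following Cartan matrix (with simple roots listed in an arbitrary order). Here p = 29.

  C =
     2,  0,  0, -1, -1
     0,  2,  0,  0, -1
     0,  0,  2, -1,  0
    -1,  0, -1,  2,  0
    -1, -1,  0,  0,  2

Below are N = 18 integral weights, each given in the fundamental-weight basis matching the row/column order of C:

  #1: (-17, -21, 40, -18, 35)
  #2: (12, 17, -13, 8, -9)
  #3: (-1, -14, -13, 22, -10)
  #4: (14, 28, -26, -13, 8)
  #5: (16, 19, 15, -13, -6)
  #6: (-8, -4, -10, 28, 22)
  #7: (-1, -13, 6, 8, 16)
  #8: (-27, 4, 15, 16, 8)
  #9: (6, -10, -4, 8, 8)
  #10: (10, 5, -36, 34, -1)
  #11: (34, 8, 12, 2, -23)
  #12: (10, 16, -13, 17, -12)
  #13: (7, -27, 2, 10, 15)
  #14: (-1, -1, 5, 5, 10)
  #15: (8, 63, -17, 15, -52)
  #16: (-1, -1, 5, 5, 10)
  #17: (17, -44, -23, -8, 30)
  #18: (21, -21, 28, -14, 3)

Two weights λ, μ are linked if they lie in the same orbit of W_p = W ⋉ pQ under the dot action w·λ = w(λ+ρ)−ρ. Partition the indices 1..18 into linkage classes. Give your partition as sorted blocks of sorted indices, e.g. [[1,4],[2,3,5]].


Root system A_5: the 5×5 matrix C matches after relabeling.

Each λ_j+ρ reduced to Ā_29; 5-tuples below use C's row order:

    [1] (0, 8, 3, 9, 5)
    [2] (2, 7, 6, 3, 8)
    [3] (2, 0, 1, 11, 9)
    [4] (0, 8, 3, 9, 5)
    [5] (0, 8, 3, 9, 5)
    [6] (7, 9, 3, 6, 0)
    [7] (0, 8, 3, 9, 5)
    [8] (0, 8, 3, 9, 5)
    [9] (7, 9, 3, 6, 0)
    [10] (0, 0, 6, 6, 11)
    [11] (7, 9, 3, 6, 0)
    [12] (0, 0, 6, 6, 11)
    [13] (2, 7, 6, 3, 8)
    [14] (0, 0, 6, 6, 11)
    [15] (7, 9, 3, 6, 0)
    [16] (0, 0, 6, 6, 11)
    [17] (2, 0, 1, 11, 9)
    [18] (7, 9, 3, 6, 0)

The 18 indices split into 5 linkage classes (same alcove rep ⇔ same W_29-dot-orbit):

[[1, 4, 5, 7, 8], [2, 13], [3, 17], [6, 9, 11, 15, 18], [10, 12, 14, 16]]


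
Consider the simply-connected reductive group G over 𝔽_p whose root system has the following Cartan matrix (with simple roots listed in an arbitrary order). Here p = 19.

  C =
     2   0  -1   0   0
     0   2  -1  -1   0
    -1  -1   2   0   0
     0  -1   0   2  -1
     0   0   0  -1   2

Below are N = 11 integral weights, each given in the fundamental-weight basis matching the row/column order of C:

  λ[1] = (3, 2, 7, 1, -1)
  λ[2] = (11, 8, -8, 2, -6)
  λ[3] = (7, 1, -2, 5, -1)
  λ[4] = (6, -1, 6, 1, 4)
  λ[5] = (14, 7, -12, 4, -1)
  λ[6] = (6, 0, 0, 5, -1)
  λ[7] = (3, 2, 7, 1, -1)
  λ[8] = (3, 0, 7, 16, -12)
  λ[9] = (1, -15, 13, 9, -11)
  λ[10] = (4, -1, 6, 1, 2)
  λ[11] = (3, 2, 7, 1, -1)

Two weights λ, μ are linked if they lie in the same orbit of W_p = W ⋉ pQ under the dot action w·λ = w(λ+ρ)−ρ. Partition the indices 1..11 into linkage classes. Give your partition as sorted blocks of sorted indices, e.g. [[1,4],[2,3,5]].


Dynkin diagram of C (from the 8 off-diagonal −1 entries): A_5.

Each λ_j+ρ reduced to Ā_19; 5-tuples below use C's row order:

  λ_1+ρ ↦ (4, 3, 8, 2, 0)
  λ_2+ρ ↦ (5, 0, 7, 2, 3)
  λ_3+ρ ↦ (7, 1, 1, 6, 0)
  λ_4+ρ ↦ (5, 0, 7, 2, 3)
  λ_5+ρ ↦ (4, 3, 8, 2, 0)
  λ_6+ρ ↦ (7, 1, 1, 6, 0)
  λ_7+ρ ↦ (4, 3, 8, 2, 0)
  λ_8+ρ ↦ (7, 1, 1, 6, 0)
  λ_9+ρ ↦ (2, 0, 0, 10, 4)
  λ_10+ρ ↦ (5, 0, 7, 2, 3)
  λ_11+ρ ↦ (4, 3, 8, 2, 0)

Linkage partition of the 11 weights (4 classes, p=19):

[[1, 5, 7, 11], [2, 4, 10], [3, 6, 8], [9]]


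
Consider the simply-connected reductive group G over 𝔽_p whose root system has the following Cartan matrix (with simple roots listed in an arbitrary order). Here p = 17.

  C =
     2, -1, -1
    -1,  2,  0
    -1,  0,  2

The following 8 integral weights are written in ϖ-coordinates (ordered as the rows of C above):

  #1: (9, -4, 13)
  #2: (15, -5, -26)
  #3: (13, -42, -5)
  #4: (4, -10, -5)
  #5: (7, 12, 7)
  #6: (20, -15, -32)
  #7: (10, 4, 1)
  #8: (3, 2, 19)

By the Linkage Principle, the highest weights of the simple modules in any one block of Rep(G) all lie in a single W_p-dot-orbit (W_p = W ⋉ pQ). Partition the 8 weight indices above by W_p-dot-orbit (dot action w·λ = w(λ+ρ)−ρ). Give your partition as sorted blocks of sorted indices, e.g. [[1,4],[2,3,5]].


A_3 Cartan matrix, 3 simple roots permuted; ρ=(1,1,1).

λ_j+ρ reflected into Ā_17 (⟨·,θ^∨⟩≤17); 3-tuples as given:

    λ_1+ρ ↦ (3, 4, 7)
    λ_2+ρ ↦ (4, 1, 4)
    λ_3+ρ ↦ (3, 4, 7)
    λ_4+ρ ↦ (4, 1, 4)
    λ_5+ρ ↦ (4, 1, 4)
    λ_6+ρ ↦ (3, 4, 7)
    λ_7+ρ ↦ (11, 4, 1)
    λ_8+ρ ↦ (3, 4, 7)

The 8 indices split into 3 linkage classes (same alcove rep ⇔ same W_17-dot-orbit):

[[1, 3, 6, 8], [2, 4, 5], [7]]


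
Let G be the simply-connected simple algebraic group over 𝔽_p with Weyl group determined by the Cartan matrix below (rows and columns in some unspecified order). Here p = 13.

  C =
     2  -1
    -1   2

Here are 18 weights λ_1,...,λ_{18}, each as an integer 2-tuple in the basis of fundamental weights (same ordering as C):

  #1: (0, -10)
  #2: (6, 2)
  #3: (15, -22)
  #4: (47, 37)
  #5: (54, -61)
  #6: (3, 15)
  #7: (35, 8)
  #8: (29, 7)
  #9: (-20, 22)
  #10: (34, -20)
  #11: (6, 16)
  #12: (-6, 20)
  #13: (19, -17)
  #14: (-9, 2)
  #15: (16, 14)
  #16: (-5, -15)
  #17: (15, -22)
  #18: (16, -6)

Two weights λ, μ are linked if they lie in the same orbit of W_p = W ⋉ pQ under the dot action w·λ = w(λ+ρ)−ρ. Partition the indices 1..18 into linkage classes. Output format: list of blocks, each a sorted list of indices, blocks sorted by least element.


A_2 Cartan matrix, 2 simple roots permuted; ρ=(1,1).

W_13-reps of the 18 weights in Ā_13 (same 2-coord order as C):

  λ_1 → (8, 1)
  λ_2 → (7, 3)
  λ_3 → (3, 5)
  λ_4 → (8, 1)
  λ_5 → (3, 5)
  λ_6 → (3, 6)
  λ_7 → (3, 6)
  λ_8 → (8, 1)
  λ_9 → (3, 6)
  λ_10 → (3, 6)
  λ_11 → (4, 2)
  λ_12 → (3, 5)
  λ_13 → (3, 6)
  λ_14 → (3, 5)
  λ_15 → (4, 2)
  λ_16 → (8, 1)
  λ_17 → (3, 5)
  λ_18 → (8, 1)

5 distinct reps among the 18 weights ⇒ 5 W_13-linkage classes:

[[1, 4, 8, 16, 18], [2], [3, 5, 12, 14, 17], [6, 7, 9, 10, 13], [11, 15]]


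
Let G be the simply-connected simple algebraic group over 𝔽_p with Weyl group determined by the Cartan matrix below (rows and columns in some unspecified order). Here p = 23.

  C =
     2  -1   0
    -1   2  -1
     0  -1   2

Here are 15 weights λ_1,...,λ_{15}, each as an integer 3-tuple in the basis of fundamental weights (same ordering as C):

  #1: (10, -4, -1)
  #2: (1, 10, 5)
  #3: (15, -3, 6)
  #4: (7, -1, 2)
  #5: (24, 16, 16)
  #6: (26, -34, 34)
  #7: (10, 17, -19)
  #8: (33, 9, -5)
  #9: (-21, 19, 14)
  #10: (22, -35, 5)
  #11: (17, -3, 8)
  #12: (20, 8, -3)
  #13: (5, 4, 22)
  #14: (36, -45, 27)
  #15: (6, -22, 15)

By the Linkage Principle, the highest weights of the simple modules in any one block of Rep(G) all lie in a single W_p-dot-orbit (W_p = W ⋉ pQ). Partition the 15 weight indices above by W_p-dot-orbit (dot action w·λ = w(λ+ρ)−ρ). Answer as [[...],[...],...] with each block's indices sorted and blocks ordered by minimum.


Type A_3, rank 3, |W|=24; reorder rows/cols to standard.

Each λ_j+ρ reduced to Ā_23; 3-tuples below use C's row order:

    [1] (8, 0, 3)
    [2] (2, 11, 6)
    [3] (14, 2, 5)
    [4] (8, 0, 3)
    [5] (2, 11, 6)
    [6] (2, 11, 6)
    [7] (5, 0, 12)
    [8] (2, 11, 6)
    [9] (8, 0, 3)
    [10] (5, 0, 12)
    [11] (14, 2, 5)
    [12] (14, 2, 5)
    [13] (5, 0, 12)
    [14] (14, 2, 5)
    [15] (14, 2, 5)

4 distinct reps among the 15 weights ⇒ 4 W_23-linkage classes:

[[1, 4, 9], [2, 5, 6, 8], [3, 11, 12, 14, 15], [7, 10, 13]]


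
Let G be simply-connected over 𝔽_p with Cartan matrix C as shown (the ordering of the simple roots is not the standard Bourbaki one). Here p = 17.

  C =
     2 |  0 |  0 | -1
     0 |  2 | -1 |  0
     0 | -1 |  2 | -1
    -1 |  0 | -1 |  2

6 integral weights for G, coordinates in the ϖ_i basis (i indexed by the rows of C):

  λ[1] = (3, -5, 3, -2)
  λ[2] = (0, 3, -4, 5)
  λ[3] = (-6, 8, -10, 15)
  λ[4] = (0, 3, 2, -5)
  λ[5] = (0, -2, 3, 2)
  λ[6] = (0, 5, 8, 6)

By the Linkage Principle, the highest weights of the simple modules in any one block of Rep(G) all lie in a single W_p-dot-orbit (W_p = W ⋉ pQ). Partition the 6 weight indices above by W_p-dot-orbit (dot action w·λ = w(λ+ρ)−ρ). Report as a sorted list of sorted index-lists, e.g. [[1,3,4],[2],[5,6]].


C ↔ A_4 under row/col permutation; |W(A_4)| = 120.

W_17-reps of the 6 weights in Ā_17 (same 4-coord order as C):

  λ_1 → (3, 3, 1, 0) · λ_2 → (1, 1, 3, 3) · λ_3 → (5, 0, 9, 2) · λ_4 → (3, 3, 1, 0) · λ_5 → (1, 1, 3, 3) · λ_6 → (5, 0, 9, 2)

3 distinct reps among the 6 weights ⇒ 3 W_17-linkage classes:

[[1, 4], [2, 5], [3, 6]]


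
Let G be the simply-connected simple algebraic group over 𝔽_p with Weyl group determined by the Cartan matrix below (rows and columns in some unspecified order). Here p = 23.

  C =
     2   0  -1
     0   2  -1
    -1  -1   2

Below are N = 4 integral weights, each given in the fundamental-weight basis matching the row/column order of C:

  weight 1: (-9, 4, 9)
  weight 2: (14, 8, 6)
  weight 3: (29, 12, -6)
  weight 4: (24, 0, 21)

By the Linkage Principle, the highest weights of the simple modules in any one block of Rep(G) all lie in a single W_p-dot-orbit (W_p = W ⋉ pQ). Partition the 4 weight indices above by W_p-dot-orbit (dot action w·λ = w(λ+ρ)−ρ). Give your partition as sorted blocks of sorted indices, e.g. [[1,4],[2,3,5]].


C ↔ A_3 under row/col permutation; |W(A_3)| = 24.

W_23-reps of the 4 weights in Ā_23 (same 3-coord order as C):

  [1] (8, 5, 2) · [2] (7, 1, 7) · [3] (8, 5, 2) · [4] (1, 21, 0)

Partition of {1..4} into 3 W_23-dot-orbits:

[[1, 3], [2], [4]]


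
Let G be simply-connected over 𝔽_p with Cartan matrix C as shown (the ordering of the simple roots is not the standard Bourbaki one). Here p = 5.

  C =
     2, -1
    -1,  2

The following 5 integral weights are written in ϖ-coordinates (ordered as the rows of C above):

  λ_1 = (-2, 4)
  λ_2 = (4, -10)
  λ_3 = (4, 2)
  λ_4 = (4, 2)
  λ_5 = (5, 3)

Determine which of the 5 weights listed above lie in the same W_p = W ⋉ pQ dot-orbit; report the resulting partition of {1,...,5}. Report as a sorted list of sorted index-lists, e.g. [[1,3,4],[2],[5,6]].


Type A_2, rank 2, |W|=6; reorder rows/cols to standard.

Each λ_j+ρ reduced to Ā_5; 2-tuples below use C's row order:

  λ_1+ρ ↦ (1, 4)
  λ_2+ρ ↦ (0, 1)
  λ_3+ρ ↦ (2, 0)
  λ_4+ρ ↦ (2, 0)
  λ_5+ρ ↦ (0, 1)

The 5 indices split into 3 linkage classes (same alcove rep ⇔ same W_5-dot-orbit):

[[1], [2, 5], [3, 4]]


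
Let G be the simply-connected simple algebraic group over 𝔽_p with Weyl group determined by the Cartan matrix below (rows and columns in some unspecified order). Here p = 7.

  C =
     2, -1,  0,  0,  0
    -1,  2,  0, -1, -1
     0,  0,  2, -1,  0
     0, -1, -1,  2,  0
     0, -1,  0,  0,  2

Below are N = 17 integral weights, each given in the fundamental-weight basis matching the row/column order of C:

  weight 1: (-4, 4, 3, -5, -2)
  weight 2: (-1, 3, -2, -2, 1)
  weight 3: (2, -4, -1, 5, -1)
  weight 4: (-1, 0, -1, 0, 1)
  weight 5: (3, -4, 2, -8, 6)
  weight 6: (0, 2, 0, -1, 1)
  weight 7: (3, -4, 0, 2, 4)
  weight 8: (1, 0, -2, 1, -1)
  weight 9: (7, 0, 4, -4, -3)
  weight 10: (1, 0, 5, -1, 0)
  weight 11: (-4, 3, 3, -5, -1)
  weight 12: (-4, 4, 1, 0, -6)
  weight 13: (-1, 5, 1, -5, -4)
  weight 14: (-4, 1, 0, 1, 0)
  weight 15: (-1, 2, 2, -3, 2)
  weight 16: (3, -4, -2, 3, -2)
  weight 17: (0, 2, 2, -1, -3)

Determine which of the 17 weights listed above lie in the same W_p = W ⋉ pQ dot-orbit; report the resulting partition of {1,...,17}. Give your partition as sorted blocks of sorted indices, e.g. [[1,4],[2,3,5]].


C ↔ D_5 under row/col permutation; |W(D_5)| = 1920.

Ā_7 reps of the 17 weights (D_5, coords as presented):

  λ_1+ρ ↦ (0, 1, 0, 1, 2);  λ_2+ρ ↦ (0, 1, 0, 1, 2);  λ_3+ρ ↦ (0, 0, 0, 1, 3);  λ_4+ρ ↦ (0, 1, 0, 1, 2);  λ_5+ρ ↦ (0, 0, 0, 1, 3);  λ_6+ρ ↦ (1, 0, 2, 1, 2);  λ_7+ρ ↦ (1, 0, 2, 1, 2);  λ_8+ρ ↦ (2, 1, 1, 1, 0);  λ_9+ρ ↦ (2, 1, 1, 1, 0);  λ_10+ρ ↦ (1, 0, 2, 1, 2);  λ_11+ρ ↦ (0, 0, 0, 1, 3);  λ_12+ρ ↦ (0, 1, 0, 1, 2);  λ_13+ρ ↦ (1, 0, 2, 1, 2);  λ_14+ρ ↦ (2, 1, 1, 1, 0);  λ_15+ρ ↦ (0, 0, 0, 1, 3);  λ_16+ρ ↦ (0, 0, 0, 1, 3);  λ_17+ρ ↦ (1, 0, 2, 1, 2)

4 distinct reps among the 17 weights ⇒ 4 W_7-linkage classes:

[[1, 2, 4, 12], [3, 5, 11, 15, 16], [6, 7, 10, 13, 17], [8, 9, 14]]


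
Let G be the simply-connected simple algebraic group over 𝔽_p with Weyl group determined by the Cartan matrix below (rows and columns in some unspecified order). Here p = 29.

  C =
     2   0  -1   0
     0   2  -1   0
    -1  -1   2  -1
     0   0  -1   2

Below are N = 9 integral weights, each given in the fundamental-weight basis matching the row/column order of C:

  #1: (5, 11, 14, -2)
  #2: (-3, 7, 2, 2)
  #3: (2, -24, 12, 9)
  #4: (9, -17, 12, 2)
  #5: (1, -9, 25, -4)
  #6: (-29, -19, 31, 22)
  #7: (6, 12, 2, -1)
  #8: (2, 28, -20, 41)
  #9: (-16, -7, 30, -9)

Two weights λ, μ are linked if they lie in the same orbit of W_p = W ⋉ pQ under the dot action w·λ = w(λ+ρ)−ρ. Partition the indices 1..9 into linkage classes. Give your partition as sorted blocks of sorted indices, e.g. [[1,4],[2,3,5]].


C ↔ D_4 under row/col permutation; |W(D_4)| = 192.

λ_j+ρ reflected into Ā_29 (⟨·,θ^∨⟩≤29); 4-tuples as given:

  [1] (2, 8, 1, 3)
  [2] (2, 8, 1, 3)
  [3] (7, 13, 3, 0)
  [4] (7, 13, 3, 0)
  [5] (2, 8, 1, 3)
  [6] (2, 8, 1, 3)
  [7] (7, 13, 3, 0)
  [8] (7, 13, 3, 0)
  [9] (13, 4, 2, 6)

3 distinct reps among the 9 weights ⇒ 3 W_29-linkage classes:

[[1, 2, 5, 6], [3, 4, 7, 8], [9]]
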